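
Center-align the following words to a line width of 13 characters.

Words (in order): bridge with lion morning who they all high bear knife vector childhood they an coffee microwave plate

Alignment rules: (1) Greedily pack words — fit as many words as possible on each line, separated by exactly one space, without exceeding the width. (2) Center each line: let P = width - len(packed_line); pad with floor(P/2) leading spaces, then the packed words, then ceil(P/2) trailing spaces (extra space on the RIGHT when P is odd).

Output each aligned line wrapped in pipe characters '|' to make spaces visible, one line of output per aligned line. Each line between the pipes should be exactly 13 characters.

Answer: | bridge with |
|lion morning |
|who they all |
|  high bear  |
|knife vector |
|  childhood  |
|   they an   |
|   coffee    |
|  microwave  |
|    plate    |

Derivation:
Line 1: ['bridge', 'with'] (min_width=11, slack=2)
Line 2: ['lion', 'morning'] (min_width=12, slack=1)
Line 3: ['who', 'they', 'all'] (min_width=12, slack=1)
Line 4: ['high', 'bear'] (min_width=9, slack=4)
Line 5: ['knife', 'vector'] (min_width=12, slack=1)
Line 6: ['childhood'] (min_width=9, slack=4)
Line 7: ['they', 'an'] (min_width=7, slack=6)
Line 8: ['coffee'] (min_width=6, slack=7)
Line 9: ['microwave'] (min_width=9, slack=4)
Line 10: ['plate'] (min_width=5, slack=8)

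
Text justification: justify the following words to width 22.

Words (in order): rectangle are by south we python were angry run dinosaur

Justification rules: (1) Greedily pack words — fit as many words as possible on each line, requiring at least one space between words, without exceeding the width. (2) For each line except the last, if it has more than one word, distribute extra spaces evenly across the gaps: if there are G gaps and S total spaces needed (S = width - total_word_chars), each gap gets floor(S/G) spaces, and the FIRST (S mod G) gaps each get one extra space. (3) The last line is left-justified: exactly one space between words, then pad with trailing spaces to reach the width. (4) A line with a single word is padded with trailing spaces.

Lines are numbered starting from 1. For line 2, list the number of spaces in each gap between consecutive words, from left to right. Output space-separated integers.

Line 1: ['rectangle', 'are', 'by', 'south'] (min_width=22, slack=0)
Line 2: ['we', 'python', 'were', 'angry'] (min_width=20, slack=2)
Line 3: ['run', 'dinosaur'] (min_width=12, slack=10)

Answer: 2 2 1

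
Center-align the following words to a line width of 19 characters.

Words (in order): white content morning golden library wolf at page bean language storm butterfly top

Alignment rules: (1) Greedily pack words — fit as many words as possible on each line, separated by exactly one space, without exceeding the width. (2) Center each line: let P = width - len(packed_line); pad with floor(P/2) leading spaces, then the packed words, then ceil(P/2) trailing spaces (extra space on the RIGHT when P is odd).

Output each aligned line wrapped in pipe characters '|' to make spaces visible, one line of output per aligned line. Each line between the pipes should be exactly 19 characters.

Line 1: ['white', 'content'] (min_width=13, slack=6)
Line 2: ['morning', 'golden'] (min_width=14, slack=5)
Line 3: ['library', 'wolf', 'at'] (min_width=15, slack=4)
Line 4: ['page', 'bean', 'language'] (min_width=18, slack=1)
Line 5: ['storm', 'butterfly', 'top'] (min_width=19, slack=0)

Answer: |   white content   |
|  morning golden   |
|  library wolf at  |
|page bean language |
|storm butterfly top|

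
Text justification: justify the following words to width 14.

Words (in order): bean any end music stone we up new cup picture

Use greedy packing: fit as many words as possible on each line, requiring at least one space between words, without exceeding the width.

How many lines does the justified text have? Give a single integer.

Answer: 4

Derivation:
Line 1: ['bean', 'any', 'end'] (min_width=12, slack=2)
Line 2: ['music', 'stone', 'we'] (min_width=14, slack=0)
Line 3: ['up', 'new', 'cup'] (min_width=10, slack=4)
Line 4: ['picture'] (min_width=7, slack=7)
Total lines: 4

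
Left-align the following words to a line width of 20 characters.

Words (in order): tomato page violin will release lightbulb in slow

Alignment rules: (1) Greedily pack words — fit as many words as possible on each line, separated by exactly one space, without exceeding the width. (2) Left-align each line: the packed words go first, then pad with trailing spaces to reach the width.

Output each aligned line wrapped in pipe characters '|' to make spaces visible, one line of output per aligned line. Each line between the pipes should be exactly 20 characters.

Line 1: ['tomato', 'page', 'violin'] (min_width=18, slack=2)
Line 2: ['will', 'release'] (min_width=12, slack=8)
Line 3: ['lightbulb', 'in', 'slow'] (min_width=17, slack=3)

Answer: |tomato page violin  |
|will release        |
|lightbulb in slow   |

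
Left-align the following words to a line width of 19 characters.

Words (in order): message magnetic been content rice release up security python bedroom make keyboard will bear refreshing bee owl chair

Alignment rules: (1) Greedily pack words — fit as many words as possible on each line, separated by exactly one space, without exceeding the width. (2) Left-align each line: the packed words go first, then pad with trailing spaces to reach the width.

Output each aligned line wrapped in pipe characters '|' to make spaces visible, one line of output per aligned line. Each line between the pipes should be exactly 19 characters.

Line 1: ['message', 'magnetic'] (min_width=16, slack=3)
Line 2: ['been', 'content', 'rice'] (min_width=17, slack=2)
Line 3: ['release', 'up', 'security'] (min_width=19, slack=0)
Line 4: ['python', 'bedroom', 'make'] (min_width=19, slack=0)
Line 5: ['keyboard', 'will', 'bear'] (min_width=18, slack=1)
Line 6: ['refreshing', 'bee', 'owl'] (min_width=18, slack=1)
Line 7: ['chair'] (min_width=5, slack=14)

Answer: |message magnetic   |
|been content rice  |
|release up security|
|python bedroom make|
|keyboard will bear |
|refreshing bee owl |
|chair              |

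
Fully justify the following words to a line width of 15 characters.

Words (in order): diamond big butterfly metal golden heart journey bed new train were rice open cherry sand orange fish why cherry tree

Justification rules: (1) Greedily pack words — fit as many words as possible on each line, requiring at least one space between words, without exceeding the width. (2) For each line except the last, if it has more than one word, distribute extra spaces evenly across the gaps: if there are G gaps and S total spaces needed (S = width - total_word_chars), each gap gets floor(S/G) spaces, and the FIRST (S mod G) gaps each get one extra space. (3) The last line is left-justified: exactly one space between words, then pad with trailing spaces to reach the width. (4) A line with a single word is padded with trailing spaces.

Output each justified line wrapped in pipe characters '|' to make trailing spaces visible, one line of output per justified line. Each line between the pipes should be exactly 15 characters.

Answer: |diamond     big|
|butterfly metal|
|golden    heart|
|journey bed new|
|train were rice|
|open     cherry|
|sand     orange|
|fish why cherry|
|tree           |

Derivation:
Line 1: ['diamond', 'big'] (min_width=11, slack=4)
Line 2: ['butterfly', 'metal'] (min_width=15, slack=0)
Line 3: ['golden', 'heart'] (min_width=12, slack=3)
Line 4: ['journey', 'bed', 'new'] (min_width=15, slack=0)
Line 5: ['train', 'were', 'rice'] (min_width=15, slack=0)
Line 6: ['open', 'cherry'] (min_width=11, slack=4)
Line 7: ['sand', 'orange'] (min_width=11, slack=4)
Line 8: ['fish', 'why', 'cherry'] (min_width=15, slack=0)
Line 9: ['tree'] (min_width=4, slack=11)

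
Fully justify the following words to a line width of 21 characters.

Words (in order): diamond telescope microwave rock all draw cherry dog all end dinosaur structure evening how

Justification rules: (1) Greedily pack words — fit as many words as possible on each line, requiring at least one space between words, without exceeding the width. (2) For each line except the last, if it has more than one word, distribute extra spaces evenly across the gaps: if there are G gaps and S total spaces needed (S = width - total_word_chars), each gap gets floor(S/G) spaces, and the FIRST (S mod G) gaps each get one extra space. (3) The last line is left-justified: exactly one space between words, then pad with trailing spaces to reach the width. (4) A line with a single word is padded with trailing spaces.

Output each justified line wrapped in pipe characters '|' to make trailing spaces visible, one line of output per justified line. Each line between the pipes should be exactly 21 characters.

Line 1: ['diamond', 'telescope'] (min_width=17, slack=4)
Line 2: ['microwave', 'rock', 'all'] (min_width=18, slack=3)
Line 3: ['draw', 'cherry', 'dog', 'all'] (min_width=19, slack=2)
Line 4: ['end', 'dinosaur'] (min_width=12, slack=9)
Line 5: ['structure', 'evening', 'how'] (min_width=21, slack=0)

Answer: |diamond     telescope|
|microwave   rock  all|
|draw  cherry  dog all|
|end          dinosaur|
|structure evening how|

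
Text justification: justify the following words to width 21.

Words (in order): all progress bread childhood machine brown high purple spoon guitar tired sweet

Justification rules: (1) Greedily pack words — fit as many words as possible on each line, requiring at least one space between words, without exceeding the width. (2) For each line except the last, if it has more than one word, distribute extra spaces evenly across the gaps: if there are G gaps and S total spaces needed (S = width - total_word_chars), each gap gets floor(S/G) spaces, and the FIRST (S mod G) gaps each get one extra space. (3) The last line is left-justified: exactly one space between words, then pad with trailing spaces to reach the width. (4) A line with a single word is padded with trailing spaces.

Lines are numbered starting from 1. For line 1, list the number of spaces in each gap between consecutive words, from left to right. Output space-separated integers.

Answer: 3 2

Derivation:
Line 1: ['all', 'progress', 'bread'] (min_width=18, slack=3)
Line 2: ['childhood', 'machine'] (min_width=17, slack=4)
Line 3: ['brown', 'high', 'purple'] (min_width=17, slack=4)
Line 4: ['spoon', 'guitar', 'tired'] (min_width=18, slack=3)
Line 5: ['sweet'] (min_width=5, slack=16)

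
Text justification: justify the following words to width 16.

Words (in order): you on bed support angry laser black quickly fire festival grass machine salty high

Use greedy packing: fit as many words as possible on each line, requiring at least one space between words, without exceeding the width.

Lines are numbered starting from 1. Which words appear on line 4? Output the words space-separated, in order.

Line 1: ['you', 'on', 'bed'] (min_width=10, slack=6)
Line 2: ['support', 'angry'] (min_width=13, slack=3)
Line 3: ['laser', 'black'] (min_width=11, slack=5)
Line 4: ['quickly', 'fire'] (min_width=12, slack=4)
Line 5: ['festival', 'grass'] (min_width=14, slack=2)
Line 6: ['machine', 'salty'] (min_width=13, slack=3)
Line 7: ['high'] (min_width=4, slack=12)

Answer: quickly fire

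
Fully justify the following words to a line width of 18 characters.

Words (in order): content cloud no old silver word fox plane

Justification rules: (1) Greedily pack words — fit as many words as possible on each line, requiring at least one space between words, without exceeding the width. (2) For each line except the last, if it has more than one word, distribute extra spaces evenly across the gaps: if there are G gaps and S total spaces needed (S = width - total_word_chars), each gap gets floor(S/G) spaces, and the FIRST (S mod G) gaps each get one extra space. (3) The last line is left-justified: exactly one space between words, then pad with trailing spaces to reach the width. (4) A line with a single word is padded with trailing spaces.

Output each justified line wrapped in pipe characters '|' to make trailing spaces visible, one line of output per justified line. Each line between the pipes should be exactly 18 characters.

Answer: |content  cloud  no|
|old   silver  word|
|fox plane         |

Derivation:
Line 1: ['content', 'cloud', 'no'] (min_width=16, slack=2)
Line 2: ['old', 'silver', 'word'] (min_width=15, slack=3)
Line 3: ['fox', 'plane'] (min_width=9, slack=9)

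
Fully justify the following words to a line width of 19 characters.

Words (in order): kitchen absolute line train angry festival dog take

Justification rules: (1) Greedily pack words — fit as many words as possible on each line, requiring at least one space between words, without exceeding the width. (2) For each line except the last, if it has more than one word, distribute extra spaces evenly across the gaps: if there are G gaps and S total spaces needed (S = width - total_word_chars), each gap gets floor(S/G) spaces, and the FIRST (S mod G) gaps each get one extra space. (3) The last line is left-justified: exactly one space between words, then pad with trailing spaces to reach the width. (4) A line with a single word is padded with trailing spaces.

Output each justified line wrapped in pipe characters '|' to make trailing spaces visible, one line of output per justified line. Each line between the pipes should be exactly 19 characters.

Answer: |kitchen    absolute|
|line   train  angry|
|festival dog take  |

Derivation:
Line 1: ['kitchen', 'absolute'] (min_width=16, slack=3)
Line 2: ['line', 'train', 'angry'] (min_width=16, slack=3)
Line 3: ['festival', 'dog', 'take'] (min_width=17, slack=2)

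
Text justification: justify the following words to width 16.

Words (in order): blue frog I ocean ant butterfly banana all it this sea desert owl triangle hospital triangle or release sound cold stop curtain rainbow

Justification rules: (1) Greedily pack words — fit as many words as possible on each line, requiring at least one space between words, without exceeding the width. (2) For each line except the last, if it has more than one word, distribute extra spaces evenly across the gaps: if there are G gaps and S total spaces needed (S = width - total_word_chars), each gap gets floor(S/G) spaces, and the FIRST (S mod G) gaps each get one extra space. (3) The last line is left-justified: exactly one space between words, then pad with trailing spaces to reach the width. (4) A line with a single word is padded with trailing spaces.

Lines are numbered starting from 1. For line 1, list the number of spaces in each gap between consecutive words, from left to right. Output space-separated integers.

Line 1: ['blue', 'frog', 'I'] (min_width=11, slack=5)
Line 2: ['ocean', 'ant'] (min_width=9, slack=7)
Line 3: ['butterfly', 'banana'] (min_width=16, slack=0)
Line 4: ['all', 'it', 'this', 'sea'] (min_width=15, slack=1)
Line 5: ['desert', 'owl'] (min_width=10, slack=6)
Line 6: ['triangle'] (min_width=8, slack=8)
Line 7: ['hospital'] (min_width=8, slack=8)
Line 8: ['triangle', 'or'] (min_width=11, slack=5)
Line 9: ['release', 'sound'] (min_width=13, slack=3)
Line 10: ['cold', 'stop'] (min_width=9, slack=7)
Line 11: ['curtain', 'rainbow'] (min_width=15, slack=1)

Answer: 4 3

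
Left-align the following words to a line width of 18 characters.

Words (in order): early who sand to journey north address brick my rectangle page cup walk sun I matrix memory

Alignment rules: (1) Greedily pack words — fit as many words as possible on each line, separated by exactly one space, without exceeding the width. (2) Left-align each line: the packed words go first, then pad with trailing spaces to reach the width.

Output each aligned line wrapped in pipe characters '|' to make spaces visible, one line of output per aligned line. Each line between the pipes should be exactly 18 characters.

Answer: |early who sand to |
|journey north     |
|address brick my  |
|rectangle page cup|
|walk sun I matrix |
|memory            |

Derivation:
Line 1: ['early', 'who', 'sand', 'to'] (min_width=17, slack=1)
Line 2: ['journey', 'north'] (min_width=13, slack=5)
Line 3: ['address', 'brick', 'my'] (min_width=16, slack=2)
Line 4: ['rectangle', 'page', 'cup'] (min_width=18, slack=0)
Line 5: ['walk', 'sun', 'I', 'matrix'] (min_width=17, slack=1)
Line 6: ['memory'] (min_width=6, slack=12)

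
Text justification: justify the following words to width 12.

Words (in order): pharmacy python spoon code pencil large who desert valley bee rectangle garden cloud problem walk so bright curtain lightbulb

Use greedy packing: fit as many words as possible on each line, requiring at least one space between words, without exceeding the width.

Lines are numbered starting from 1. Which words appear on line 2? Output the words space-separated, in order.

Line 1: ['pharmacy'] (min_width=8, slack=4)
Line 2: ['python', 'spoon'] (min_width=12, slack=0)
Line 3: ['code', 'pencil'] (min_width=11, slack=1)
Line 4: ['large', 'who'] (min_width=9, slack=3)
Line 5: ['desert'] (min_width=6, slack=6)
Line 6: ['valley', 'bee'] (min_width=10, slack=2)
Line 7: ['rectangle'] (min_width=9, slack=3)
Line 8: ['garden', 'cloud'] (min_width=12, slack=0)
Line 9: ['problem', 'walk'] (min_width=12, slack=0)
Line 10: ['so', 'bright'] (min_width=9, slack=3)
Line 11: ['curtain'] (min_width=7, slack=5)
Line 12: ['lightbulb'] (min_width=9, slack=3)

Answer: python spoon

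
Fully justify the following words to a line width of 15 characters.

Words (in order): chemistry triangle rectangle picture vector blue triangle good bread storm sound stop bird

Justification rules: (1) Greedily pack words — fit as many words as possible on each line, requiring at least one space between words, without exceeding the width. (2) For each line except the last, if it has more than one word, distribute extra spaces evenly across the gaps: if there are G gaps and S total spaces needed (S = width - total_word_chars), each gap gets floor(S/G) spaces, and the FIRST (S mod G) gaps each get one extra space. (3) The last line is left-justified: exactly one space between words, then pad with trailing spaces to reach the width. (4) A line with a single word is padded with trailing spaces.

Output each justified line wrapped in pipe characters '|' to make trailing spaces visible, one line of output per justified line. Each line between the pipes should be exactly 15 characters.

Answer: |chemistry      |
|triangle       |
|rectangle      |
|picture  vector|
|blue   triangle|
|good      bread|
|storm     sound|
|stop bird      |

Derivation:
Line 1: ['chemistry'] (min_width=9, slack=6)
Line 2: ['triangle'] (min_width=8, slack=7)
Line 3: ['rectangle'] (min_width=9, slack=6)
Line 4: ['picture', 'vector'] (min_width=14, slack=1)
Line 5: ['blue', 'triangle'] (min_width=13, slack=2)
Line 6: ['good', 'bread'] (min_width=10, slack=5)
Line 7: ['storm', 'sound'] (min_width=11, slack=4)
Line 8: ['stop', 'bird'] (min_width=9, slack=6)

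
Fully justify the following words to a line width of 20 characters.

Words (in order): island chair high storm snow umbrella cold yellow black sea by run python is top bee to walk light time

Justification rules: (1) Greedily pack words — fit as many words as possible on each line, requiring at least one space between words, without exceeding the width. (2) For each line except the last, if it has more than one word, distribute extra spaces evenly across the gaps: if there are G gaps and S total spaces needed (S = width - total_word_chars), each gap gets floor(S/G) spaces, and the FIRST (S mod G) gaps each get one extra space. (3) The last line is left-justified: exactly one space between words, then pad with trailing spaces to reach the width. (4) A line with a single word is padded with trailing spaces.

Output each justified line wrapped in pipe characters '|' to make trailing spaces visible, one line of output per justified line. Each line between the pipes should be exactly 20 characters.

Answer: |island   chair  high|
|storm  snow umbrella|
|cold   yellow  black|
|sea by run python is|
|top   bee   to  walk|
|light time          |

Derivation:
Line 1: ['island', 'chair', 'high'] (min_width=17, slack=3)
Line 2: ['storm', 'snow', 'umbrella'] (min_width=19, slack=1)
Line 3: ['cold', 'yellow', 'black'] (min_width=17, slack=3)
Line 4: ['sea', 'by', 'run', 'python', 'is'] (min_width=20, slack=0)
Line 5: ['top', 'bee', 'to', 'walk'] (min_width=15, slack=5)
Line 6: ['light', 'time'] (min_width=10, slack=10)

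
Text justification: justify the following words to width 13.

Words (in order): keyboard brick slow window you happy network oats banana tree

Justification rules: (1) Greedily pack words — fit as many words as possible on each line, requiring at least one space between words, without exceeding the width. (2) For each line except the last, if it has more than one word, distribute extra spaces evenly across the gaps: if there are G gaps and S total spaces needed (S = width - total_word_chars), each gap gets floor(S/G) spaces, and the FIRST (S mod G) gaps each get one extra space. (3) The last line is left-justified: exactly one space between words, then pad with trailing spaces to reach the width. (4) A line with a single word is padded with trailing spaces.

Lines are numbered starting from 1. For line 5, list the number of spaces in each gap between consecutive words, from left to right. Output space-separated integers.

Line 1: ['keyboard'] (min_width=8, slack=5)
Line 2: ['brick', 'slow'] (min_width=10, slack=3)
Line 3: ['window', 'you'] (min_width=10, slack=3)
Line 4: ['happy', 'network'] (min_width=13, slack=0)
Line 5: ['oats', 'banana'] (min_width=11, slack=2)
Line 6: ['tree'] (min_width=4, slack=9)

Answer: 3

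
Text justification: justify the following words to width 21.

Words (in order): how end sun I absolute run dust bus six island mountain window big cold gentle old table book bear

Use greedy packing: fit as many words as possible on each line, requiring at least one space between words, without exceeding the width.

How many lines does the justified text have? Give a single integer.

Line 1: ['how', 'end', 'sun', 'I'] (min_width=13, slack=8)
Line 2: ['absolute', 'run', 'dust', 'bus'] (min_width=21, slack=0)
Line 3: ['six', 'island', 'mountain'] (min_width=19, slack=2)
Line 4: ['window', 'big', 'cold'] (min_width=15, slack=6)
Line 5: ['gentle', 'old', 'table', 'book'] (min_width=21, slack=0)
Line 6: ['bear'] (min_width=4, slack=17)
Total lines: 6

Answer: 6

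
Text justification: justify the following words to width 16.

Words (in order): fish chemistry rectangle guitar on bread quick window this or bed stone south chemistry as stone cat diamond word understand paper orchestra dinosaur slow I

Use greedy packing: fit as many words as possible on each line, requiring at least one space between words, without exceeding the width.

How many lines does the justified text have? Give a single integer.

Answer: 11

Derivation:
Line 1: ['fish', 'chemistry'] (min_width=14, slack=2)
Line 2: ['rectangle', 'guitar'] (min_width=16, slack=0)
Line 3: ['on', 'bread', 'quick'] (min_width=14, slack=2)
Line 4: ['window', 'this', 'or'] (min_width=14, slack=2)
Line 5: ['bed', 'stone', 'south'] (min_width=15, slack=1)
Line 6: ['chemistry', 'as'] (min_width=12, slack=4)
Line 7: ['stone', 'cat'] (min_width=9, slack=7)
Line 8: ['diamond', 'word'] (min_width=12, slack=4)
Line 9: ['understand', 'paper'] (min_width=16, slack=0)
Line 10: ['orchestra'] (min_width=9, slack=7)
Line 11: ['dinosaur', 'slow', 'I'] (min_width=15, slack=1)
Total lines: 11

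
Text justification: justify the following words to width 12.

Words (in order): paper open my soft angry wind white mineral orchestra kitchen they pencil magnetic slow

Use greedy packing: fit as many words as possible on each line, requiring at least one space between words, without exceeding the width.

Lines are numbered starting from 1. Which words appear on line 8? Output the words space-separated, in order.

Line 1: ['paper', 'open'] (min_width=10, slack=2)
Line 2: ['my', 'soft'] (min_width=7, slack=5)
Line 3: ['angry', 'wind'] (min_width=10, slack=2)
Line 4: ['white'] (min_width=5, slack=7)
Line 5: ['mineral'] (min_width=7, slack=5)
Line 6: ['orchestra'] (min_width=9, slack=3)
Line 7: ['kitchen', 'they'] (min_width=12, slack=0)
Line 8: ['pencil'] (min_width=6, slack=6)
Line 9: ['magnetic'] (min_width=8, slack=4)
Line 10: ['slow'] (min_width=4, slack=8)

Answer: pencil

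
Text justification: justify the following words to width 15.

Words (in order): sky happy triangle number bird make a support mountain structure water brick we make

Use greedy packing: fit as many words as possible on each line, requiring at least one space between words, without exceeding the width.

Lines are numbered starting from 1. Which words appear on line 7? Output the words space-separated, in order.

Answer: brick we make

Derivation:
Line 1: ['sky', 'happy'] (min_width=9, slack=6)
Line 2: ['triangle', 'number'] (min_width=15, slack=0)
Line 3: ['bird', 'make', 'a'] (min_width=11, slack=4)
Line 4: ['support'] (min_width=7, slack=8)
Line 5: ['mountain'] (min_width=8, slack=7)
Line 6: ['structure', 'water'] (min_width=15, slack=0)
Line 7: ['brick', 'we', 'make'] (min_width=13, slack=2)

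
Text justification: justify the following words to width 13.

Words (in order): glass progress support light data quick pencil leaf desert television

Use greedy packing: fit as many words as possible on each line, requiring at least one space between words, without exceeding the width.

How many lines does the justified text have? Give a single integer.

Line 1: ['glass'] (min_width=5, slack=8)
Line 2: ['progress'] (min_width=8, slack=5)
Line 3: ['support', 'light'] (min_width=13, slack=0)
Line 4: ['data', 'quick'] (min_width=10, slack=3)
Line 5: ['pencil', 'leaf'] (min_width=11, slack=2)
Line 6: ['desert'] (min_width=6, slack=7)
Line 7: ['television'] (min_width=10, slack=3)
Total lines: 7

Answer: 7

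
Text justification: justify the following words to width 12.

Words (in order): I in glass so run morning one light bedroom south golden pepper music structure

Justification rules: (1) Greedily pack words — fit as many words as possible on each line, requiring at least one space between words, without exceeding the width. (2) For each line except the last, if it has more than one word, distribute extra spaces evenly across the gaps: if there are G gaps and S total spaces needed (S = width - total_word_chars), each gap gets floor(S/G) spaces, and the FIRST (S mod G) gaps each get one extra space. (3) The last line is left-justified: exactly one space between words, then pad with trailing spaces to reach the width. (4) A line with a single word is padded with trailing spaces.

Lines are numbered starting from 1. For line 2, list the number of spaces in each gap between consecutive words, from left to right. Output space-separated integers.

Line 1: ['I', 'in', 'glass'] (min_width=10, slack=2)
Line 2: ['so', 'run'] (min_width=6, slack=6)
Line 3: ['morning', 'one'] (min_width=11, slack=1)
Line 4: ['light'] (min_width=5, slack=7)
Line 5: ['bedroom'] (min_width=7, slack=5)
Line 6: ['south', 'golden'] (min_width=12, slack=0)
Line 7: ['pepper', 'music'] (min_width=12, slack=0)
Line 8: ['structure'] (min_width=9, slack=3)

Answer: 7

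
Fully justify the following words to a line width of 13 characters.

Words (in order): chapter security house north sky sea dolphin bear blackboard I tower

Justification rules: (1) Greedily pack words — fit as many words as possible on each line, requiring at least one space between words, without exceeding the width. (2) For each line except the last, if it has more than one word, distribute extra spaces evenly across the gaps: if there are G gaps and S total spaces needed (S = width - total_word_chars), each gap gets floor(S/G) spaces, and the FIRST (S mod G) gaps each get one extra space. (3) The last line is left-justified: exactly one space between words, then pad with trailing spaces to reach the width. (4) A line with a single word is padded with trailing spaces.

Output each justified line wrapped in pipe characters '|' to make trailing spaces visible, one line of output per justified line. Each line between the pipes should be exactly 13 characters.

Line 1: ['chapter'] (min_width=7, slack=6)
Line 2: ['security'] (min_width=8, slack=5)
Line 3: ['house', 'north'] (min_width=11, slack=2)
Line 4: ['sky', 'sea'] (min_width=7, slack=6)
Line 5: ['dolphin', 'bear'] (min_width=12, slack=1)
Line 6: ['blackboard', 'I'] (min_width=12, slack=1)
Line 7: ['tower'] (min_width=5, slack=8)

Answer: |chapter      |
|security     |
|house   north|
|sky       sea|
|dolphin  bear|
|blackboard  I|
|tower        |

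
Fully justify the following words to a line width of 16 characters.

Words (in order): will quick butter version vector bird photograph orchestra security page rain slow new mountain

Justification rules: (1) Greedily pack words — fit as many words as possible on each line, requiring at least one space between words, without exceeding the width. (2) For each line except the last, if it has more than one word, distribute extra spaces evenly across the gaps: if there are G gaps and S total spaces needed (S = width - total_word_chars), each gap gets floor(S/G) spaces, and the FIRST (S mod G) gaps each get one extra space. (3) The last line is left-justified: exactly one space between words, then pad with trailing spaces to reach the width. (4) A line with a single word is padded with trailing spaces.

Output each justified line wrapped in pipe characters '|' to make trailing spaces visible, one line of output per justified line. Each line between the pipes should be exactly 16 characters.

Answer: |will       quick|
|butter   version|
|vector      bird|
|photograph      |
|orchestra       |
|security    page|
|rain   slow  new|
|mountain        |

Derivation:
Line 1: ['will', 'quick'] (min_width=10, slack=6)
Line 2: ['butter', 'version'] (min_width=14, slack=2)
Line 3: ['vector', 'bird'] (min_width=11, slack=5)
Line 4: ['photograph'] (min_width=10, slack=6)
Line 5: ['orchestra'] (min_width=9, slack=7)
Line 6: ['security', 'page'] (min_width=13, slack=3)
Line 7: ['rain', 'slow', 'new'] (min_width=13, slack=3)
Line 8: ['mountain'] (min_width=8, slack=8)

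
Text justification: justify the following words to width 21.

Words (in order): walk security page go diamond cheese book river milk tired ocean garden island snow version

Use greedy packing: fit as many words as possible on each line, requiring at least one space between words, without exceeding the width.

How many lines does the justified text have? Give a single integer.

Line 1: ['walk', 'security', 'page', 'go'] (min_width=21, slack=0)
Line 2: ['diamond', 'cheese', 'book'] (min_width=19, slack=2)
Line 3: ['river', 'milk', 'tired'] (min_width=16, slack=5)
Line 4: ['ocean', 'garden', 'island'] (min_width=19, slack=2)
Line 5: ['snow', 'version'] (min_width=12, slack=9)
Total lines: 5

Answer: 5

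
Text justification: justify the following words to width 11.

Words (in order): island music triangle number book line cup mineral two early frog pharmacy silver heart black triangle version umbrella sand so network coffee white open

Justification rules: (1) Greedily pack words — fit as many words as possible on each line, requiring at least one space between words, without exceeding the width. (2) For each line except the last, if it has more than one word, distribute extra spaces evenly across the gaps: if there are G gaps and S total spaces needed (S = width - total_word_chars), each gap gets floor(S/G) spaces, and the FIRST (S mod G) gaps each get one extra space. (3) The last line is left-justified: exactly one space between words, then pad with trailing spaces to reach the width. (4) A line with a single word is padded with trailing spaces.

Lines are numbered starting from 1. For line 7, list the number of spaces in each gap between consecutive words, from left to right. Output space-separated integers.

Answer: 2

Derivation:
Line 1: ['island'] (min_width=6, slack=5)
Line 2: ['music'] (min_width=5, slack=6)
Line 3: ['triangle'] (min_width=8, slack=3)
Line 4: ['number', 'book'] (min_width=11, slack=0)
Line 5: ['line', 'cup'] (min_width=8, slack=3)
Line 6: ['mineral', 'two'] (min_width=11, slack=0)
Line 7: ['early', 'frog'] (min_width=10, slack=1)
Line 8: ['pharmacy'] (min_width=8, slack=3)
Line 9: ['silver'] (min_width=6, slack=5)
Line 10: ['heart', 'black'] (min_width=11, slack=0)
Line 11: ['triangle'] (min_width=8, slack=3)
Line 12: ['version'] (min_width=7, slack=4)
Line 13: ['umbrella'] (min_width=8, slack=3)
Line 14: ['sand', 'so'] (min_width=7, slack=4)
Line 15: ['network'] (min_width=7, slack=4)
Line 16: ['coffee'] (min_width=6, slack=5)
Line 17: ['white', 'open'] (min_width=10, slack=1)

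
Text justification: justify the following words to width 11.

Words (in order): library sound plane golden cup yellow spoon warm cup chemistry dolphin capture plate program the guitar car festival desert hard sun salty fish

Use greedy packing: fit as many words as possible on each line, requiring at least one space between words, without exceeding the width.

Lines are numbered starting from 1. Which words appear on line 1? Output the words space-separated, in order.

Answer: library

Derivation:
Line 1: ['library'] (min_width=7, slack=4)
Line 2: ['sound', 'plane'] (min_width=11, slack=0)
Line 3: ['golden', 'cup'] (min_width=10, slack=1)
Line 4: ['yellow'] (min_width=6, slack=5)
Line 5: ['spoon', 'warm'] (min_width=10, slack=1)
Line 6: ['cup'] (min_width=3, slack=8)
Line 7: ['chemistry'] (min_width=9, slack=2)
Line 8: ['dolphin'] (min_width=7, slack=4)
Line 9: ['capture'] (min_width=7, slack=4)
Line 10: ['plate'] (min_width=5, slack=6)
Line 11: ['program', 'the'] (min_width=11, slack=0)
Line 12: ['guitar', 'car'] (min_width=10, slack=1)
Line 13: ['festival'] (min_width=8, slack=3)
Line 14: ['desert', 'hard'] (min_width=11, slack=0)
Line 15: ['sun', 'salty'] (min_width=9, slack=2)
Line 16: ['fish'] (min_width=4, slack=7)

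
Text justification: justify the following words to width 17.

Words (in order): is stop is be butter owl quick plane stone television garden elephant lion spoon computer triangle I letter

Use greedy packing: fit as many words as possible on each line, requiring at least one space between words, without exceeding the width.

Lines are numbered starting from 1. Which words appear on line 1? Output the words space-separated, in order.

Answer: is stop is be

Derivation:
Line 1: ['is', 'stop', 'is', 'be'] (min_width=13, slack=4)
Line 2: ['butter', 'owl', 'quick'] (min_width=16, slack=1)
Line 3: ['plane', 'stone'] (min_width=11, slack=6)
Line 4: ['television', 'garden'] (min_width=17, slack=0)
Line 5: ['elephant', 'lion'] (min_width=13, slack=4)
Line 6: ['spoon', 'computer'] (min_width=14, slack=3)
Line 7: ['triangle', 'I', 'letter'] (min_width=17, slack=0)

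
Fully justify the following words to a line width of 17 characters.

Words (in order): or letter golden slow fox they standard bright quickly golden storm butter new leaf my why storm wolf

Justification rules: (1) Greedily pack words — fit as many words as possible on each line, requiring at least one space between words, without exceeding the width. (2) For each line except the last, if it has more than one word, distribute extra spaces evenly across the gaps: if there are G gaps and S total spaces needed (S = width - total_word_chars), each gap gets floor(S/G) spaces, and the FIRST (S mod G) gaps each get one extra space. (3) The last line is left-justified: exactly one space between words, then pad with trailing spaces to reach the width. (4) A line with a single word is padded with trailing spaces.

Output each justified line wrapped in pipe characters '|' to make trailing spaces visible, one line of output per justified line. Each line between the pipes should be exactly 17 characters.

Answer: |or  letter golden|
|slow   fox   they|
|standard   bright|
|quickly    golden|
|storm  butter new|
|leaf my why storm|
|wolf             |

Derivation:
Line 1: ['or', 'letter', 'golden'] (min_width=16, slack=1)
Line 2: ['slow', 'fox', 'they'] (min_width=13, slack=4)
Line 3: ['standard', 'bright'] (min_width=15, slack=2)
Line 4: ['quickly', 'golden'] (min_width=14, slack=3)
Line 5: ['storm', 'butter', 'new'] (min_width=16, slack=1)
Line 6: ['leaf', 'my', 'why', 'storm'] (min_width=17, slack=0)
Line 7: ['wolf'] (min_width=4, slack=13)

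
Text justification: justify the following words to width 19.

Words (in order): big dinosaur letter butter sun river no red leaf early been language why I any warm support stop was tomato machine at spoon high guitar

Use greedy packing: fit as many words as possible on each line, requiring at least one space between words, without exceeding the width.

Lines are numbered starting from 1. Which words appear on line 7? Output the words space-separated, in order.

Answer: at spoon high

Derivation:
Line 1: ['big', 'dinosaur', 'letter'] (min_width=19, slack=0)
Line 2: ['butter', 'sun', 'river', 'no'] (min_width=19, slack=0)
Line 3: ['red', 'leaf', 'early', 'been'] (min_width=19, slack=0)
Line 4: ['language', 'why', 'I', 'any'] (min_width=18, slack=1)
Line 5: ['warm', 'support', 'stop'] (min_width=17, slack=2)
Line 6: ['was', 'tomato', 'machine'] (min_width=18, slack=1)
Line 7: ['at', 'spoon', 'high'] (min_width=13, slack=6)
Line 8: ['guitar'] (min_width=6, slack=13)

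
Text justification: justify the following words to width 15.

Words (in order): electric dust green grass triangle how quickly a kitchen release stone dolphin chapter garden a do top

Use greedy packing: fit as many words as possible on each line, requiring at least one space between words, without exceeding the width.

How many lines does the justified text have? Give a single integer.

Line 1: ['electric', 'dust'] (min_width=13, slack=2)
Line 2: ['green', 'grass'] (min_width=11, slack=4)
Line 3: ['triangle', 'how'] (min_width=12, slack=3)
Line 4: ['quickly', 'a'] (min_width=9, slack=6)
Line 5: ['kitchen', 'release'] (min_width=15, slack=0)
Line 6: ['stone', 'dolphin'] (min_width=13, slack=2)
Line 7: ['chapter', 'garden'] (min_width=14, slack=1)
Line 8: ['a', 'do', 'top'] (min_width=8, slack=7)
Total lines: 8

Answer: 8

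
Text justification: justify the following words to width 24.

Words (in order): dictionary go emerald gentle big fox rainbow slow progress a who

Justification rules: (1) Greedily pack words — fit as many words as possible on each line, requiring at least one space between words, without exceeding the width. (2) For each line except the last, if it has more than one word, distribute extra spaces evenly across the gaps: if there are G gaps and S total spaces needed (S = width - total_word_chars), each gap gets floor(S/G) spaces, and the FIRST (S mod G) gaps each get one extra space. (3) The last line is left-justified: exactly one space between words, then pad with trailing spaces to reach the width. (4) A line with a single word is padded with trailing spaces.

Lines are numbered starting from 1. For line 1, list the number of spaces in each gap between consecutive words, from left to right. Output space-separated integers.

Answer: 3 2

Derivation:
Line 1: ['dictionary', 'go', 'emerald'] (min_width=21, slack=3)
Line 2: ['gentle', 'big', 'fox', 'rainbow'] (min_width=22, slack=2)
Line 3: ['slow', 'progress', 'a', 'who'] (min_width=19, slack=5)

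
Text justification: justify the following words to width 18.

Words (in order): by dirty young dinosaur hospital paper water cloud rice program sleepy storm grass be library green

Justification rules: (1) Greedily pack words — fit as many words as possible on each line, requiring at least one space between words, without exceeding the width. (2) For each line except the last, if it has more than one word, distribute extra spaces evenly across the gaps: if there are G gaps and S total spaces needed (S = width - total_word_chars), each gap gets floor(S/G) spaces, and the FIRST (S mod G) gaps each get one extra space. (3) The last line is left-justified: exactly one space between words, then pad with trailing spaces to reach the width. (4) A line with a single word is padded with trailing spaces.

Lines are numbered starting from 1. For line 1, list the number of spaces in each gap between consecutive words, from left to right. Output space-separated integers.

Line 1: ['by', 'dirty', 'young'] (min_width=14, slack=4)
Line 2: ['dinosaur', 'hospital'] (min_width=17, slack=1)
Line 3: ['paper', 'water', 'cloud'] (min_width=17, slack=1)
Line 4: ['rice', 'program'] (min_width=12, slack=6)
Line 5: ['sleepy', 'storm', 'grass'] (min_width=18, slack=0)
Line 6: ['be', 'library', 'green'] (min_width=16, slack=2)

Answer: 3 3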